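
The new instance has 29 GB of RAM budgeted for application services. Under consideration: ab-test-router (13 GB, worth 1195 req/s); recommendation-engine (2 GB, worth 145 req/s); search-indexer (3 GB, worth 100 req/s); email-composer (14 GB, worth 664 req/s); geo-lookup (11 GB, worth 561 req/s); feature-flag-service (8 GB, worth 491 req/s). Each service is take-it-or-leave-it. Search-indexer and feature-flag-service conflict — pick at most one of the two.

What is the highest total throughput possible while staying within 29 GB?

Ranking by ratio (throughput/GB): ab-test-router 91.92, recommendation-engine 72.50, feature-flag-service 61.38, geo-lookup 51.00.
Best packing: ab-test-router + recommendation-engine + email-composer — 29 GB, 2004 total.
That's the maximum — no feasible swap from here does better than 2004.

2004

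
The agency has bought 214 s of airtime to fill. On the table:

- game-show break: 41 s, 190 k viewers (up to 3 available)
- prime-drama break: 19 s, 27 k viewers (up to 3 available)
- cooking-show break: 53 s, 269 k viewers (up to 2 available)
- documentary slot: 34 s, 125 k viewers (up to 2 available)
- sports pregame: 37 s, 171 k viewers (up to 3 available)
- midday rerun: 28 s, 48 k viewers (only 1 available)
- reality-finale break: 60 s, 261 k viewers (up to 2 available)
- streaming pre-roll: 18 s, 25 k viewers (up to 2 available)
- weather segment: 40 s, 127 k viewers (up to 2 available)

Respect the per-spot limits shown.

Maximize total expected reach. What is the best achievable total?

Density check — cooking-show break 5.08, game-show break 4.63, sports pregame 4.62 are the best per s.
Taking the top-ratio spots first gives 2×game-show break + prime-drama break + 2×cooking-show break for 945 (207 s).
Replace prime-drama break and cooking-show break with game-show break + sports pregame: the trade gains 65 net, giving 1010 at 213 s.
Nothing else within 214 s beats 1010.

1010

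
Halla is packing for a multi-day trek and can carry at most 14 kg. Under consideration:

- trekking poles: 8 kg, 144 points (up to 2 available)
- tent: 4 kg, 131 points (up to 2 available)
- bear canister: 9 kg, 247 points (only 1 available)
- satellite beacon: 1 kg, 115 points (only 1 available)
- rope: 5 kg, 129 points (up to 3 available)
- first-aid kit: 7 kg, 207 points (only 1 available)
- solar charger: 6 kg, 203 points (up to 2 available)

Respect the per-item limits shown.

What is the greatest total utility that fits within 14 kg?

525

The ratio heuristic lands on satellite beacon + 2×solar charger (521) but leaves 1 kg idle.
Dropping solar charger frees 6 kg; slotting in first-aid kit (7 kg) lifts the total to 525 at 14 kg.
That's the maximum — no swap from here does better than 525.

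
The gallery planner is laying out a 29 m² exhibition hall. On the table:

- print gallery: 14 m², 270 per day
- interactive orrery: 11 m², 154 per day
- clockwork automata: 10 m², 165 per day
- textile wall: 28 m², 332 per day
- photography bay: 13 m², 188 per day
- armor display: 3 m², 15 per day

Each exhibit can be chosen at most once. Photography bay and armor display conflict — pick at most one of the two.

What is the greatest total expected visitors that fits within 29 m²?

458

A density-first pass picks print gallery + clockwork automata + armor display — 450 at 27 m².
The 13 m² tied up in clockwork automata and armor display is better spent on photography bay — total rises to 458 (27 m²).
That's the maximum — no feasible swap from here does better than 458.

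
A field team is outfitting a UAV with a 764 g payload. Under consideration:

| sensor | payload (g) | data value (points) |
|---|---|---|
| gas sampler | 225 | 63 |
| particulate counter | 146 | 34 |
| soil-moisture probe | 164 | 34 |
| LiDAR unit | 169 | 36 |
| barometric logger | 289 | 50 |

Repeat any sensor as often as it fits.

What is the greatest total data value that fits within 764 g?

194

By data value per g: gas sampler 0.28, particulate counter 0.23, LiDAR unit 0.21, soil-moisture probe 0.21 lead.
Greedy by ratio would take 3×gas sampler: 675 g used, total 189.
Dropping gas sampler frees 225 g; slotting in 2×particulate counter (292 g) lifts the total to 194 at 742 g.
Nothing else within 764 g beats 194.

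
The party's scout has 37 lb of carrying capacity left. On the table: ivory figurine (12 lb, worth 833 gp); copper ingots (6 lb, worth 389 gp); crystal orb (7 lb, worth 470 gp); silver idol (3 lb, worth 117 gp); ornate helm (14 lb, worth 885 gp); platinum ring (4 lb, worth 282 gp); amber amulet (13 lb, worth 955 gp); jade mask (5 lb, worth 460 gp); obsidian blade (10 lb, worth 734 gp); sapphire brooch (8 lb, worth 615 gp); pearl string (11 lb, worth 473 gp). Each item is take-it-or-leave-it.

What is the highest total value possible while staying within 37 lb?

2782

Density check — jade mask 92.00, sapphire brooch 76.88, amber amulet 73.46 are the best per lb.
The ratio heuristic lands on amber amulet + jade mask + obsidian blade + sapphire brooch (2764) but leaves 1 lb idle.
The 10 lb tied up in obsidian blade is better spent on crystal orb + platinum ring — total rises to 2782 (37 lb).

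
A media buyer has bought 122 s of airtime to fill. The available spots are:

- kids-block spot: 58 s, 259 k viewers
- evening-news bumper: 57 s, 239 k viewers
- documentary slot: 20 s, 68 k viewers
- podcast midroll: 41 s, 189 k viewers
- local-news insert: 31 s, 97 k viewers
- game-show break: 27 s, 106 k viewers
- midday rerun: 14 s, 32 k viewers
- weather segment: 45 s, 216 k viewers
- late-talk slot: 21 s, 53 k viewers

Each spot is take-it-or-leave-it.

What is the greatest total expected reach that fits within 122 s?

523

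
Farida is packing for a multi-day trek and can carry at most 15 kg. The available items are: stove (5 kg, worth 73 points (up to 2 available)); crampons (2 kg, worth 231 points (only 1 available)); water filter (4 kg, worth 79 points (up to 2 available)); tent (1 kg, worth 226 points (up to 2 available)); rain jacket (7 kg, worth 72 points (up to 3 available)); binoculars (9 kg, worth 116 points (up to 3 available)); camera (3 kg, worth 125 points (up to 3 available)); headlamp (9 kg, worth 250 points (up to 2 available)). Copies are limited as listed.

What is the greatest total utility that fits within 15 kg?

Density check — tent 226.00, crampons 115.50, camera 41.67 are the best per kg.
Taking crampons + 2×tent + 3×camera: 13 kg used, 1058 in utility.
No other feasible combination exceeds 1058.

1058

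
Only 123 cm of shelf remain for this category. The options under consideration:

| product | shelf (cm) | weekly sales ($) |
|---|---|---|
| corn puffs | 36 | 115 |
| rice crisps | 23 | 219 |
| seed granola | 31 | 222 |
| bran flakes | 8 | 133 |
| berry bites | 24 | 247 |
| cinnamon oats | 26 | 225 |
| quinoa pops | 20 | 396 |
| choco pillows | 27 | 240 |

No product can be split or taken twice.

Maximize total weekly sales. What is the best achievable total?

Density check — quinoa pops 19.80, bran flakes 16.62, berry bites 10.29 are the best per cm.
Greedy by ratio would take rice crisps + bran flakes + berry bites + quinoa pops + choco pillows: 102 cm used, total 1235.
Dropping bran flakes frees 8 cm; slotting in cinnamon oats (26 cm) lifts the total to 1327 at 120 cm.
Nothing else within 123 cm beats 1327.

1327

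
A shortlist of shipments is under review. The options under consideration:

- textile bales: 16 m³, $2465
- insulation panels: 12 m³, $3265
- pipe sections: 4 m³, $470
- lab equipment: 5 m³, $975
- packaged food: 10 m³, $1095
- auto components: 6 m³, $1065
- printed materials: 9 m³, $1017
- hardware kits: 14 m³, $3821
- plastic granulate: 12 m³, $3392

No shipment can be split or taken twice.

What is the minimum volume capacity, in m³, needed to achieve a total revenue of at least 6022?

24

Look for the lowest-volume combination reaching 6022.
insulation panels + plastic granulate reaches 6657 using 24 m³.
No combination under 24 m³ hits 6022.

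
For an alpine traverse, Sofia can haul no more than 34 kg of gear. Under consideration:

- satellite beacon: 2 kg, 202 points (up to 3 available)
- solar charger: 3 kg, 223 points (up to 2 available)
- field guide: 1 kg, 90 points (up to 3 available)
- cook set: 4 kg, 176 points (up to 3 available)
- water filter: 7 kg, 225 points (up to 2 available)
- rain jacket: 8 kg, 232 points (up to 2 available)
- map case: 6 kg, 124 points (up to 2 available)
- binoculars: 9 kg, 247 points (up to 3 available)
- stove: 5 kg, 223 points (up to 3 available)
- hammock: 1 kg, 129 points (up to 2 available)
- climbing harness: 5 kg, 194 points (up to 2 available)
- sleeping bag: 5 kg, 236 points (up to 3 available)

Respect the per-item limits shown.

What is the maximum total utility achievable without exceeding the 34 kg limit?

Ranking by ratio (utility/kg): hammock 129.00, satellite beacon 101.00, field guide 90.00, solar charger 74.33.
Greedy by ratio would take 3×satellite beacon + 2×solar charger + 3×field guide + 2×hammock + 3×sleeping bag: 32 kg used, total 2288.
Dropping 2×sleeping bag frees 10 kg; slotting in 3×cook set (12 kg) lifts the total to 2344 at 34 kg.
Every other selection either busts 34 kg or exceeds an availability limit or fails to beat 2344.

2344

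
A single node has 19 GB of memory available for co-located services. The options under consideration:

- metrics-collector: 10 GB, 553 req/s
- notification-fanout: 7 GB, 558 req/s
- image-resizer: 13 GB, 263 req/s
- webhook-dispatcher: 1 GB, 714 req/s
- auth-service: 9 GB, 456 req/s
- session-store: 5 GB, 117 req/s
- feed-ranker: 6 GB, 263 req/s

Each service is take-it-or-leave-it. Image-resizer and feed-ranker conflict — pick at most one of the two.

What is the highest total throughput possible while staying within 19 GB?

1825

Taking metrics-collector + notification-fanout + webhook-dispatcher: 18 GB used, 1825 in throughput.
The spare 1 GB is too small for any remaining service, and no feasible exchange beats 1825.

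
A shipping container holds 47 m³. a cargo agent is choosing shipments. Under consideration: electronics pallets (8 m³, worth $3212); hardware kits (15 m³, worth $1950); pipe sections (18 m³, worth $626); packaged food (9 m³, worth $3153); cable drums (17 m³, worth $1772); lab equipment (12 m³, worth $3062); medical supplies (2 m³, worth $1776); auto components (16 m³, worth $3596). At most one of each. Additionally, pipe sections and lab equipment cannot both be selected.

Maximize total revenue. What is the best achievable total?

Best packing: electronics pallets + packaged food + lab equipment + medical supplies + auto components — 47 m³, 14799 total.
The closest alternative, electronics pallets + hardware kits + packaged food + lab equipment + medical supplies, reaches only 13153.

14799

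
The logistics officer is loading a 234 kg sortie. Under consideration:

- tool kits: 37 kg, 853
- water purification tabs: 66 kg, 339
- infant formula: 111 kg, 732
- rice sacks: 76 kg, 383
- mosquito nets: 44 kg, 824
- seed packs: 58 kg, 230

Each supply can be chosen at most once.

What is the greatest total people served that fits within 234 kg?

2409

Taking tool kits + infant formula + mosquito nets: 192 kg used, 2409 in people served.
No other feasible combination exceeds 2409.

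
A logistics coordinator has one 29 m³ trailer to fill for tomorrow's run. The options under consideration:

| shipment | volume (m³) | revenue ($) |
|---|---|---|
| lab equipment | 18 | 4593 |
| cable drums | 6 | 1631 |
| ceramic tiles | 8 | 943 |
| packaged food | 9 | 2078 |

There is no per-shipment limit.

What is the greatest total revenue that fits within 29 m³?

6971

A density-first pass picks 4×cable drums — 6524 at 24 m³.
Replace cable drums with packaged food: the trade gains 447 net, giving 6971 at 27 m³.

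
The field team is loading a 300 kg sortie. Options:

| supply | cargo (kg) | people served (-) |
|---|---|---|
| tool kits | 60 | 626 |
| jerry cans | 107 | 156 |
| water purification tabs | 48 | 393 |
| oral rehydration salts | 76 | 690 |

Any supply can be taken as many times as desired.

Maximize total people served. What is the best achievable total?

5×tool kits uses 300 of the 300 kg and totals 3130.
Every other selection either busts 300 kg or fails to beat 3130.

3130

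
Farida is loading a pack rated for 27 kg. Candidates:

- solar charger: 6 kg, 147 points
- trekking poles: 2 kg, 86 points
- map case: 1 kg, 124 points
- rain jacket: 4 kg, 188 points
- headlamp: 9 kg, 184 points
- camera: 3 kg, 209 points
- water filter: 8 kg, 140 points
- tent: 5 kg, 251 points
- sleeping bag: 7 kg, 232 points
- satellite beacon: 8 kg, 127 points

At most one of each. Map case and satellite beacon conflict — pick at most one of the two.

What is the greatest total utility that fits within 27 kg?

1151

Filling by ratio: trekking poles + map case + rain jacket + camera + tent + sleeping bag for 1090, with 5 kg left unused.
The 2 kg tied up in trekking poles is better spent on solar charger — total rises to 1151 (26 kg).
Runner-up solar charger + trekking poles + rain jacket + camera + tent + sleeping bag tops out at 1113.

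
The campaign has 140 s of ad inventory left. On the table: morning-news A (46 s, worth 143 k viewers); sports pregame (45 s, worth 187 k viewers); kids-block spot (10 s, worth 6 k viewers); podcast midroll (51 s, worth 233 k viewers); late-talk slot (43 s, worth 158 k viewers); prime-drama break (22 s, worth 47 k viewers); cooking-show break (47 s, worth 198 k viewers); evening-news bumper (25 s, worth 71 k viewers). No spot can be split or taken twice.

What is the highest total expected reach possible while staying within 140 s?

578

By expected reach per s: podcast midroll 4.57, cooking-show break 4.21, sports pregame 4.16 lead.
Taking the top-ratio spots first gives kids-block spot + podcast midroll + cooking-show break + evening-news bumper for 508 (133 s).
A better packing is sports pregame + podcast midroll + late-talk slot: 139 s, total 578.
Every other selection either busts 140 s or fails to beat 578.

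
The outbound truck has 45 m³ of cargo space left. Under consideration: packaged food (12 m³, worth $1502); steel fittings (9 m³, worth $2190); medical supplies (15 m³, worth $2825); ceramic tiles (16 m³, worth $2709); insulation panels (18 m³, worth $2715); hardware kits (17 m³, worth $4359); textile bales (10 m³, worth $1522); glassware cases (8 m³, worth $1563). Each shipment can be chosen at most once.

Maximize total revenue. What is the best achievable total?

9634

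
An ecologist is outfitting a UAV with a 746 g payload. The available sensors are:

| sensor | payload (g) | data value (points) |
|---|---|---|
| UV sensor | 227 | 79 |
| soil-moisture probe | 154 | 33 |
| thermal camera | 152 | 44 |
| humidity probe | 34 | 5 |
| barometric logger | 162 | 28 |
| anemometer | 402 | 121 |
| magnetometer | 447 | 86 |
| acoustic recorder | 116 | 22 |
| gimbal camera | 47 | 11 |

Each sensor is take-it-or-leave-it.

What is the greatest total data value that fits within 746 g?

The ratio heuristic lands on UV sensor + humidity probe + anemometer + gimbal camera (216) but leaves 36 g idle.
Dropping humidity probe and gimbal camera frees 81 g; slotting in acoustic recorder (116 g) lifts the total to 222 at 745 g.
Runner-up UV sensor + humidity probe + anemometer + gimbal camera tops out at 216.

222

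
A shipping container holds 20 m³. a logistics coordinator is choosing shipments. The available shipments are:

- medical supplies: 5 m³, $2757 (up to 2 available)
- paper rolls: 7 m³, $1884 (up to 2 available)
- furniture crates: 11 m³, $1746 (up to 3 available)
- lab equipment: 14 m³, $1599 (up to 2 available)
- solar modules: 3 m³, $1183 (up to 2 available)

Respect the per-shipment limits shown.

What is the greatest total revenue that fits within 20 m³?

8581

By revenue per m³: medical supplies 551.40, solar modules 394.33, paper rolls 269.14 lead.
Filling by ratio: 2×medical supplies + 2×solar modules for 7880, with 4 m³ left unused.
Replace solar modules with paper rolls: the trade gains 701 net, giving 8581 at 20 m³.
Nothing else within 20 m³ beats 8581.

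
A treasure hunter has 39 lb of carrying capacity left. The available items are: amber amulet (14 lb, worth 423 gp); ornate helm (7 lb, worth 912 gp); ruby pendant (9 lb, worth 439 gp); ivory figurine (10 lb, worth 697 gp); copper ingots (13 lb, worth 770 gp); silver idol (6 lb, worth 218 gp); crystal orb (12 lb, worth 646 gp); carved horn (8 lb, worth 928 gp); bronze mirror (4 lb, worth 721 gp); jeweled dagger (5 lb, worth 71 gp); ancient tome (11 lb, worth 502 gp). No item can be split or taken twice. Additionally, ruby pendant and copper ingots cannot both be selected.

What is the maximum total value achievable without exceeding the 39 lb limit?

3697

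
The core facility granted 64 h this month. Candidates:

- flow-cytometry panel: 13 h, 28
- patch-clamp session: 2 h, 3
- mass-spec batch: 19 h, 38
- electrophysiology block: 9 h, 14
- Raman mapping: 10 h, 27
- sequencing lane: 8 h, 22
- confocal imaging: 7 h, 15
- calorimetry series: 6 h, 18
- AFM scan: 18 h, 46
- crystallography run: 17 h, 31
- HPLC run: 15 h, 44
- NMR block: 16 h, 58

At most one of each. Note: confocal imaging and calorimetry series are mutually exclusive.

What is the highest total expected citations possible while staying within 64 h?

Ranking by ratio (expected citations/h): NMR block 3.62, calorimetry series 3.00, HPLC run 2.93.
Best packing: sequencing lane + calorimetry series + AFM scan + HPLC run + NMR block — 63 h, 188 total.

188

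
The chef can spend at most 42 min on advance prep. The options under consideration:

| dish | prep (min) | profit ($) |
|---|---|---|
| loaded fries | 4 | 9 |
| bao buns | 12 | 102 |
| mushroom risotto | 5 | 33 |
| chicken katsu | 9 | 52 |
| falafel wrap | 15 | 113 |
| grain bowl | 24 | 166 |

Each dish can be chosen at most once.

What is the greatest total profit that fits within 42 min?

Taking the top-ratio dishes first gives bao buns + mushroom risotto + chicken katsu + falafel wrap for 300 (41 min).
Replace chicken katsu and falafel wrap with grain bowl: the trade gains 1 net, giving 301 at 41 min.

301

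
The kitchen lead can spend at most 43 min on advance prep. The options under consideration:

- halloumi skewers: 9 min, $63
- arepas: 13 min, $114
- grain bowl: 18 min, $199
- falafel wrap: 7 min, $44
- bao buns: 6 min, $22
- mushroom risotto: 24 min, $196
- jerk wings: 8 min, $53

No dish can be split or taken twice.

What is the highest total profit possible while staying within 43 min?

Filling by ratio: halloumi skewers + arepas + grain bowl for 376, with 3 min left unused.
The 22 min tied up in halloumi skewers and arepas is better spent on mushroom risotto — total rises to 395 (42 min).
Next best is halloumi skewers + arepas + grain bowl at 376 (40 min) — short by 19.

395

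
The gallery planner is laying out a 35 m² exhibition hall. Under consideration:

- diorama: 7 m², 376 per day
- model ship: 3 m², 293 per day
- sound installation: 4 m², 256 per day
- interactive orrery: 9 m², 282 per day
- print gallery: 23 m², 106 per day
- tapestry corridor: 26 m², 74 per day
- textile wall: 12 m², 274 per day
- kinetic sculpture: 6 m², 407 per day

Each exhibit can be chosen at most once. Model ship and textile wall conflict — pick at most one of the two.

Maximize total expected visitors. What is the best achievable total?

The ratio ordering already packs tightly: diorama + model ship + sound installation + interactive orrery + kinetic sculpture, 29 m², 1614.

1614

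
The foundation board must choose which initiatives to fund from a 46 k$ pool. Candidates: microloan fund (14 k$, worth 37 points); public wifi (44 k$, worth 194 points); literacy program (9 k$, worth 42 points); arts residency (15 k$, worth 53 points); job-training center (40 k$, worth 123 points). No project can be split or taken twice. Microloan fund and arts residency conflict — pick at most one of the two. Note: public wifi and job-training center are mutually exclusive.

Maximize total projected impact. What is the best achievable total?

Best packing: public wifi — 44 k$, 194 total.
The closest alternative, job-training center, reaches only 123.

194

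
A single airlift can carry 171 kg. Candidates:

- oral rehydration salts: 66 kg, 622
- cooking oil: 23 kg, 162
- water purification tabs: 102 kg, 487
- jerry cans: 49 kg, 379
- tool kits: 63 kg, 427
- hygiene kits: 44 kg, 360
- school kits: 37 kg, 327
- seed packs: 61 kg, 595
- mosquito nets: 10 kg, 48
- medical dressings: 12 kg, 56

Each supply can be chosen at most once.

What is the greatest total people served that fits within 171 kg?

A density-first pass picks oral rehydration salts + school kits + seed packs — 1544 at 164 kg.
Replace school kits with hygiene kits: the trade gains 33 net, giving 1577 at 171 kg.
The closest alternative, oral rehydration salts + school kits + seed packs, reaches only 1544.

1577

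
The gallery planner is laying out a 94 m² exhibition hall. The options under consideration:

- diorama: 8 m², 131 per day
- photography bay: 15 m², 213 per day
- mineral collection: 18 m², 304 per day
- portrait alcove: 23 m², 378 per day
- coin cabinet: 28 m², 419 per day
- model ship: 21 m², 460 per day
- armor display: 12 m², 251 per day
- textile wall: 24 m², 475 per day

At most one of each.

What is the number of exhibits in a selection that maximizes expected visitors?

5

The maximum expected visitors within 94 m² is 1748.
For example diorama + mineral collection + portrait alcove + model ship + textile wall achieves it, using 94 m².
Any selection reaching 1748 contains exactly 5 exhibits.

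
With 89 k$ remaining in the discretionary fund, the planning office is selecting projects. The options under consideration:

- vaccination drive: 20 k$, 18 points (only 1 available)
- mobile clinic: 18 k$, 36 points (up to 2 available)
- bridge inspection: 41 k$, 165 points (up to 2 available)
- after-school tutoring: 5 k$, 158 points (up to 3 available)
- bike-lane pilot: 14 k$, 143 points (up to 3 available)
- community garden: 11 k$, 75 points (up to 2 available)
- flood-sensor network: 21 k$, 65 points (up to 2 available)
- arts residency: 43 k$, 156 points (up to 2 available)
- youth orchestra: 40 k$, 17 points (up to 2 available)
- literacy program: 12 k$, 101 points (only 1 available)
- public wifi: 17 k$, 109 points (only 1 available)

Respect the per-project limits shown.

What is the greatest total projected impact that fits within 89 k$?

Greedy by ratio would take 3×after-school tutoring + 3×bike-lane pilot + community garden + literacy program: 80 k$ used, total 1079.
Replace community garden with public wifi: the trade gains 34 net, giving 1113 at 86 k$.
Every other selection either busts 89 k$ or exceeds an availability limit or fails to beat 1113.

1113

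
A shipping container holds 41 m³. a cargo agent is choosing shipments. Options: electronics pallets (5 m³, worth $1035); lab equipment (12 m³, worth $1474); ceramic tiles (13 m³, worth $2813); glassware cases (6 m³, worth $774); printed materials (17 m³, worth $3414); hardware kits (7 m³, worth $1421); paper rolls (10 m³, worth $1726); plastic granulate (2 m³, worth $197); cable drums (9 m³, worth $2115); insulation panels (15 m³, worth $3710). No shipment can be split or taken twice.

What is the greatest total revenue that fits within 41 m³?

9239

Density check — insulation panels 247.33, cable drums 235.00, ceramic tiles 216.38 are the best per m³.
Greedy by ratio would take ceramic tiles + plastic granulate + cable drums + insulation panels: 39 m³ used, total 8835.
Replace ceramic tiles and plastic granulate with printed materials: the trade gains 404 net, giving 9239 at 41 m³.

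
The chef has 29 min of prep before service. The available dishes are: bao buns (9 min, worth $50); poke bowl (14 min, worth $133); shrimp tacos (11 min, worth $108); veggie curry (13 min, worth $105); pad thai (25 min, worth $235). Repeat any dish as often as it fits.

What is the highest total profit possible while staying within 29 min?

Greedy by ratio would take 2×shrimp tacos: 22 min used, total 216.
The 22 min tied up in 2×shrimp tacos is better spent on 2×poke bowl — total rises to 266 (28 min).

266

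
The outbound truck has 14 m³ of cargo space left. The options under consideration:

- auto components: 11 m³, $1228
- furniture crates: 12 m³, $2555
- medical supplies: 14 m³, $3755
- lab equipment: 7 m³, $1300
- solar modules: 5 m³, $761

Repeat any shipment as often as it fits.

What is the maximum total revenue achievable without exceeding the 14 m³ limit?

3755

Taking medical supplies: 14 m³ used, 3755 in revenue.
That's the maximum — no swap from here does better than 3755.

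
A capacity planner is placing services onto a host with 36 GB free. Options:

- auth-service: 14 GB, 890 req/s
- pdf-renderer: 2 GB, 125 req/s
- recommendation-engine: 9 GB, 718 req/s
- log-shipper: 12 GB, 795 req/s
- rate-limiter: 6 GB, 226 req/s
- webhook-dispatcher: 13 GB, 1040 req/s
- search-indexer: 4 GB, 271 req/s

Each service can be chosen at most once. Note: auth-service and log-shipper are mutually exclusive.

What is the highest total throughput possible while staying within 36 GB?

The ratio heuristic lands on pdf-renderer + recommendation-engine + rate-limiter + webhook-dispatcher + search-indexer (2380) but leaves 2 GB idle.
Dropping rate-limiter and search-indexer frees 10 GB; slotting in log-shipper (12 GB) lifts the total to 2678 at 36 GB.

2678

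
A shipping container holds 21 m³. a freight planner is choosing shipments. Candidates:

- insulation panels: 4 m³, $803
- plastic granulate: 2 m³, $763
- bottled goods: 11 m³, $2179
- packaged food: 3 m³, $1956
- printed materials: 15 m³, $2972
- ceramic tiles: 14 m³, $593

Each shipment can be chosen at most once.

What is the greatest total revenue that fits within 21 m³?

Insulation panels + plastic granulate + bottled goods + packaged food uses 20 of the 21 m³ and totals 5701.
An exhaustive check of the 64 subsets confirms 5701.

5701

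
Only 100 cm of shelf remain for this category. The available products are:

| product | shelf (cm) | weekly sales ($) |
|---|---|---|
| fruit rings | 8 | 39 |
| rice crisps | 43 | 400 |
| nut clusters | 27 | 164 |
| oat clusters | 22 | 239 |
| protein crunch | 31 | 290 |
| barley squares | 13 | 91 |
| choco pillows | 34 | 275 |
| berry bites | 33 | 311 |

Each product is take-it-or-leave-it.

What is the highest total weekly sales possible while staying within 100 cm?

Ranking by ratio (weekly sales/cm): oat clusters 10.86, berry bites 9.42, protein crunch 9.35, rice crisps 9.30.
The ratio heuristic lands on oat clusters + protein crunch + barley squares + berry bites (931) but leaves 1 cm idle.
Replace protein crunch and barley squares with rice crisps: the trade gains 19 net, giving 950 at 98 cm.
An exhaustive check of the 256 subsets confirms 950.

950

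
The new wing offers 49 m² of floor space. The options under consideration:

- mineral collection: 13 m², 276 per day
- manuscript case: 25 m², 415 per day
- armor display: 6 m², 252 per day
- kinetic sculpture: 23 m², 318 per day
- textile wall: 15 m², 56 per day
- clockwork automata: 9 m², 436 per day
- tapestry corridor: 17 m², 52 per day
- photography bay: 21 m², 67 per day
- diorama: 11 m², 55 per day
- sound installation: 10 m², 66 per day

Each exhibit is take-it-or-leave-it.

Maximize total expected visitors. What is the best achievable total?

1127

A density-first pass picks mineral collection + armor display + clockwork automata + diorama + sound installation — 1085 at 49 m².
The 27 m² tied up in armor display and diorama and sound installation is better spent on manuscript case — total rises to 1127 (47 m²).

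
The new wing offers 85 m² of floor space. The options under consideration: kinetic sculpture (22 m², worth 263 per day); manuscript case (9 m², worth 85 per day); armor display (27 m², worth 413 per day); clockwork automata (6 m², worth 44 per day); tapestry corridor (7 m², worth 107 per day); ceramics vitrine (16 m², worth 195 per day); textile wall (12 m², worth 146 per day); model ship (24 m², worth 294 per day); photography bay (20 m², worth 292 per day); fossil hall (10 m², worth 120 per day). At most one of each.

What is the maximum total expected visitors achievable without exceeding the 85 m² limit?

1166

Greedy by ratio would take armor display + clockwork automata + tapestry corridor + model ship + photography bay: 84 m² used, total 1150.
A better packing is armor display + ceramics vitrine + textile wall + photography bay + fossil hall: 85 m², total 1166.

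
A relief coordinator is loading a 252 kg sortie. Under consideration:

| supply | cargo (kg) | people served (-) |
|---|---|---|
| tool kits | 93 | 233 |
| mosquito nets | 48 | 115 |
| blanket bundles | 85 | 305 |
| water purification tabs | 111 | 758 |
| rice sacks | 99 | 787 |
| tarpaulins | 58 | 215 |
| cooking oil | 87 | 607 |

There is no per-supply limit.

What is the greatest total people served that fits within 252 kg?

1689

Density check — rice sacks 7.95, cooking oil 6.98, water purification tabs 6.83 are the best per kg.
The ratio ordering already packs tightly: mosquito nets + 2×rice sacks, 246 kg, 1689.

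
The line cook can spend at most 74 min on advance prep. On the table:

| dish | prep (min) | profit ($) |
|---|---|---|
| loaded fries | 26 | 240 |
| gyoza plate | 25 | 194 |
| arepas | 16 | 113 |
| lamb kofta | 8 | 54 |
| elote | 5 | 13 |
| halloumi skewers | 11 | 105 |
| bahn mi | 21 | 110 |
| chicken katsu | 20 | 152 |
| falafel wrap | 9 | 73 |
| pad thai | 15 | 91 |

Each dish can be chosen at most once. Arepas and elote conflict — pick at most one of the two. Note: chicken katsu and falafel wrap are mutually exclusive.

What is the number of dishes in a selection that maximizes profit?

4

The maximum profit within 74 min is 612.
One optimal bundle: loaded fries + gyoza plate + halloumi skewers + falafel wrap (71 min).
Every optimal selection uses 4 dishes.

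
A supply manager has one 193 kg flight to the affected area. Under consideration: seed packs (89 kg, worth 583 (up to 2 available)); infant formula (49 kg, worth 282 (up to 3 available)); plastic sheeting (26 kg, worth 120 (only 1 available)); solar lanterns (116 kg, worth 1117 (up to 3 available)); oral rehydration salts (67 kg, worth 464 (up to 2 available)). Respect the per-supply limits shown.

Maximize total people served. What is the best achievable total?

The ratio ordering already packs tightly: solar lanterns + oral rehydration salts, 183 kg, 1581.

1581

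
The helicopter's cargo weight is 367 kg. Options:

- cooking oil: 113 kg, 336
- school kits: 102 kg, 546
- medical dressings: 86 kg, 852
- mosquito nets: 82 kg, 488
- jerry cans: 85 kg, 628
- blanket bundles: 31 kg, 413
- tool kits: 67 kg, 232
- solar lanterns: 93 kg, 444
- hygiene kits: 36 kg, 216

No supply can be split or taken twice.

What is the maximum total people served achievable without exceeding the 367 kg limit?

2655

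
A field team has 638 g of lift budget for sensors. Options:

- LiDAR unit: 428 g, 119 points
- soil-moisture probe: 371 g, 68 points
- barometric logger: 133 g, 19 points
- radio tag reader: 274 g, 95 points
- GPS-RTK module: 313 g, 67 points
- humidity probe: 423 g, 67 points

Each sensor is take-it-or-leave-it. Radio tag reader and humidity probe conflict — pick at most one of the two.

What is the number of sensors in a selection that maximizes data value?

Optimal total is 162.
One optimal bundle: radio tag reader + GPS-RTK module (587 g).
Any selection reaching 162 contains exactly 2 sensors.

2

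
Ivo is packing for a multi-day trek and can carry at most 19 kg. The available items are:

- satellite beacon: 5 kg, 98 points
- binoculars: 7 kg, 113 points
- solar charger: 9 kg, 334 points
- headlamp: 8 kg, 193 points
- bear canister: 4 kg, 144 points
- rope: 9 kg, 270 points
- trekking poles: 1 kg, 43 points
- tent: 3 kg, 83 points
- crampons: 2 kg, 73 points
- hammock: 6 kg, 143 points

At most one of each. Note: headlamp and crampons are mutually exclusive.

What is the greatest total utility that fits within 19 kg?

677

Best packing: solar charger + bear canister + trekking poles + tent + crampons — 19 kg, 677 total.
Runner-up solar charger + rope + trekking poles tops out at 647.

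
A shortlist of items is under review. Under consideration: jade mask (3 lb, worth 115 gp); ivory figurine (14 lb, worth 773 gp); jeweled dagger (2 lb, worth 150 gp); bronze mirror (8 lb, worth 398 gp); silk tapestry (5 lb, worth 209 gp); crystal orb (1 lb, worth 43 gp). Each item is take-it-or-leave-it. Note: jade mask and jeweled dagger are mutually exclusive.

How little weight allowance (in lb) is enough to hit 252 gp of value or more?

6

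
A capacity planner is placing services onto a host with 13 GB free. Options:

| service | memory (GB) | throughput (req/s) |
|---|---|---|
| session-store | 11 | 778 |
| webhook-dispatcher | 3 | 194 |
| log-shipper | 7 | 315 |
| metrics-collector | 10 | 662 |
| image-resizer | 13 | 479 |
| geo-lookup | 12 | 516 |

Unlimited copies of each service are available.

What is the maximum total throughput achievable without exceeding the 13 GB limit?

856

Filling by ratio: session-store for 778, with 2 GB left unused.
Replace session-store with webhook-dispatcher + metrics-collector: the trade gains 78 net, giving 856 at 13 GB.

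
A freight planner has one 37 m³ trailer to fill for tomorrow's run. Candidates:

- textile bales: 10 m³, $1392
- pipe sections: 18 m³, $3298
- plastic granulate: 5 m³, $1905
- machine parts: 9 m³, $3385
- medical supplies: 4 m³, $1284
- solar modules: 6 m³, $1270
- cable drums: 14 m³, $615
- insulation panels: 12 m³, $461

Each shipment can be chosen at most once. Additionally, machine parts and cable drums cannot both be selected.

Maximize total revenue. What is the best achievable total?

Filling by ratio: textile bales + plastic granulate + machine parts + medical supplies + solar modules for 9236, with 3 m³ left unused.
Dropping textile bales and solar modules frees 16 m³; slotting in pipe sections (18 m³) lifts the total to 9872 at 36 m³.
Next best is pipe sections + machine parts + medical supplies + solar modules at 9237 (37 m³) — short by 635.

9872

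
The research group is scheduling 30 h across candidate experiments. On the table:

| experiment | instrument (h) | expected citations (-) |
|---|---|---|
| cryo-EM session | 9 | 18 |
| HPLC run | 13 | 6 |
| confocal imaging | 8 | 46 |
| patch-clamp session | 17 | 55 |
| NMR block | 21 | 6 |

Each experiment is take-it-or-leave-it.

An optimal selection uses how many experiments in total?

2

Optimal total is 101.
For example confocal imaging + patch-clamp session achieves it, using 25 h.
All optima have 2 experiments.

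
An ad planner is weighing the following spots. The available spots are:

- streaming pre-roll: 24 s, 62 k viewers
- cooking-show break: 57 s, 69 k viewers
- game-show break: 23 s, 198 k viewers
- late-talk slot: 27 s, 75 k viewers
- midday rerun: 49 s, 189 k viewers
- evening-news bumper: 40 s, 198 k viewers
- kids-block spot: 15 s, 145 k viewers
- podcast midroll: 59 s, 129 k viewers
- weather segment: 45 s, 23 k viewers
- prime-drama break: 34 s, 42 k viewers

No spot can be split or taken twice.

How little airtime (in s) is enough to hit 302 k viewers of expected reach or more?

Minimise s subject to total expected reach ≥ 302.
Taking game-show break + kids-block spot gives 343 (≥ 302) for 38 s.
Any bundle with less than 38 s falls short of 302.

38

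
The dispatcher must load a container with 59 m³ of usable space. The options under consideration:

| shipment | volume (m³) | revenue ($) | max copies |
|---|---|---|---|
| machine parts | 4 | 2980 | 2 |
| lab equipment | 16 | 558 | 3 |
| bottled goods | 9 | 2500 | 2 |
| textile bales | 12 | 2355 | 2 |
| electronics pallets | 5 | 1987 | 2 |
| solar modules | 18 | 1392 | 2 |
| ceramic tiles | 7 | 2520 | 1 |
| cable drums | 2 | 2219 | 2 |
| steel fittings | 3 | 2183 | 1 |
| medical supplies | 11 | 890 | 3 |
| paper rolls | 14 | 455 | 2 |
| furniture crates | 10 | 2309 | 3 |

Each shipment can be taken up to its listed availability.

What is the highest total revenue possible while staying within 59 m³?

Greedy by ratio would take 2×machine parts + 2×bottled goods + 2×electronics pallets + ceramic tiles + 2×cable drums + steel fittings: 50 m³ used, total 24075.
Dropping electronics pallets frees 5 m³; slotting in textile bales (12 m³) lifts the total to 24443 at 57 m³.
That's the maximum — no swap from here does better than 24443.

24443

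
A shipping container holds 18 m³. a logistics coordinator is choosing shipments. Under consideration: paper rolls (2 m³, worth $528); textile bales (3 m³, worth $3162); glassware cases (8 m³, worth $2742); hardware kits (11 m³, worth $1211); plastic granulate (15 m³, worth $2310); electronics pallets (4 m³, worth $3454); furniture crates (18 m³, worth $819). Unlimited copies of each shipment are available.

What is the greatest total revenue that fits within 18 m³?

Taking 6×textile bales: 18 m³ used, 18972 in revenue.
Every other selection either busts 18 m³ or fails to beat 18972.

18972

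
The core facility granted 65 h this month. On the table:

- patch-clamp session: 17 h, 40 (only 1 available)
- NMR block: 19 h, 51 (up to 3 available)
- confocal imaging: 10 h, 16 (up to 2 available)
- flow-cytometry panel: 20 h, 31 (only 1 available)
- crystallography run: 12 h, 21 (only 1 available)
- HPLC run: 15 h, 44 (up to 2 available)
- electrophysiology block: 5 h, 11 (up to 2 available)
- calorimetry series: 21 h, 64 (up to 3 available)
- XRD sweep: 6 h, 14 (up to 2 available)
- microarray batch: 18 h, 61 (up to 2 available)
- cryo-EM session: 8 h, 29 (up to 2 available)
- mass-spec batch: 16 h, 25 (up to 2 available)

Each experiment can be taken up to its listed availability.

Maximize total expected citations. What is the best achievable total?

215

Taking the top-ratio experiments first gives 2×XRD sweep + 2×microarray batch + 2×cryo-EM session for 208 (64 h).
Replace 2×XRD sweep and cryo-EM session with calorimetry series: the trade gains 7 net, giving 215 at 65 h.
No other feasible combination exceeds 215.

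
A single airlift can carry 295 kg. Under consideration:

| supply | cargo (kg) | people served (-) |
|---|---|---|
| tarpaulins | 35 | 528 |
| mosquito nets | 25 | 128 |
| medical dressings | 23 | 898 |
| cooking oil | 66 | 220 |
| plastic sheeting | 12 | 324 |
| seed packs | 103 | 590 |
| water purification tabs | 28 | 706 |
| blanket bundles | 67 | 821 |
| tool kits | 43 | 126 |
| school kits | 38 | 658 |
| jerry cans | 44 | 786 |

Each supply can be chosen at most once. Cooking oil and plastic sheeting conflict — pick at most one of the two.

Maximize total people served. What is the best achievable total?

4849

The ratio ordering already packs tightly: tarpaulins + mosquito nets + medical dressings + plastic sheeting + water purification tabs + blanket bundles + school kits + jerry cans, 272 kg, 4849.
Runner-up tarpaulins + medical dressings + plastic sheeting + water purification tabs + blanket bundles + tool kits + school kits + jerry cans tops out at 4847.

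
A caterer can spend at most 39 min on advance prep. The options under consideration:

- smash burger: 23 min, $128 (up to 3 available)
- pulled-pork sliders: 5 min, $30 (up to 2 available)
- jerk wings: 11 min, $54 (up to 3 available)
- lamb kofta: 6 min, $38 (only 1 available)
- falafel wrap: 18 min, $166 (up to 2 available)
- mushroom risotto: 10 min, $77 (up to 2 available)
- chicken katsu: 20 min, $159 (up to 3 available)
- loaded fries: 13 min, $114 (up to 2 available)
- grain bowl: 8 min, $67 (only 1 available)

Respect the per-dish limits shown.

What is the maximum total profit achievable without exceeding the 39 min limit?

347

Taking the top-ratio dishes first gives 2×falafel wrap for 332 (36 min).
The 18 min tied up in falafel wrap is better spent on loaded fries + grain bowl — total rises to 347 (39 min).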